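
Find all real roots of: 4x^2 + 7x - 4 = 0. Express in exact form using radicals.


Using the quadratic formula: x = (-b ± sqrt(b^2 - 4ac)) / (2a)
Here a = 4, b = 7, c = -4
Discriminant = b^2 - 4ac = 7^2 - 4(4)(-4) = 49 + 64 = 113
Since discriminant = 113 > 0, there are two real roots.
x = (-7 ± sqrt(113)) / 8
Numerically: x ≈ 0.4538 or x ≈ -2.2038

x = (-7 + sqrt(113)) / 8 or x = (-7 - sqrt(113)) / 8


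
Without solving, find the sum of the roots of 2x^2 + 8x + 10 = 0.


By Vieta's formulas for ax^2 + bx + c = 0:
  Sum of roots = -b/a
  Product of roots = c/a

Here a = 2, b = 8, c = 10
Sum = -(8)/2 = -4
Product = 10/2 = 5

Sum = -4


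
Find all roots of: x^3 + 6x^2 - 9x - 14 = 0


Let p(x) = x^3 + 6x^2 - 9x - 14. By the rational root theorem (leading coefficient 1), any rational root is an integer divisor of 14: try ±1, ±2, ... in turn.
Test x = 1: value = -16 ≠ 0.
Test x = -1: value = 0 ✓, so (x + 1) is a factor.
Synthetic division by (x + 1): bring down 1; 1(-1) + 6 = 5; 5(-1) - 9 = -14; (-14)(-1) - 14 = 0 → quotient x^2 + 5x - 14, remainder 0.
Solve the quadratic x^2 + 5x - 14 = 0: discriminant = 5^2 - 4(1)(-14) = 25 + 56 = 81.
sqrt(81) = 9, so x = (-5 ± 9)/2: x = 2 or x = -7.
Collecting all roots found:

x = -7, x = -1, x = 2


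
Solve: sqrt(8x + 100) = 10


Square both sides: 8x + 100 = 10^2 = 100
8x = 100 - 100 = 0
x = 0
Check: sqrt(8*0 + 100) = sqrt(100) = 10 ✓

x = 0


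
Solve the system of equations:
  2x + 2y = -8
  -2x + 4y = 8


Using Cramer's rule:
Determinant D = (2)(4) - (-2)(2) = 8 + 4 = 12
Dx = (-8)(4) - (8)(2) = -32 - 16 = -48
Dy = (2)(8) - (-2)(-8) = 16 - 16 = 0
x = Dx/D = -48/12 = -4
y = Dy/D = 0/12 = 0

x = -4, y = 0


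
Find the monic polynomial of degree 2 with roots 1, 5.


A monic polynomial with roots 1, 5 is:
p(x) = (x - 1)(x - 5)
After multiplying by (x - 1): x - 1
After multiplying by (x - 5): x^2 - 6x + 5

x^2 - 6x + 5


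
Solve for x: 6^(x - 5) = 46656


Express both sides with the same base.
46656 = 6^6
Since the bases match, equate exponents: x - 5 = 6
So x = 6 - (-5) = 11

x = 11


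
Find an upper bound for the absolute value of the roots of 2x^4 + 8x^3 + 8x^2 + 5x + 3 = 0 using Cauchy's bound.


Cauchy's bound: all roots r satisfy |r| <= 1 + max(|a_i/a_n|) for i = 0,...,n-1
where a_n is the leading coefficient.

Coefficients: [2, 8, 8, 5, 3]
Leading coefficient a_n = 2
Ratios |a_i/a_n|: 4, 4, 5/2, 3/2
Maximum ratio: 4
Cauchy's bound: |r| <= 1 + 4 = 5

Upper bound = 5


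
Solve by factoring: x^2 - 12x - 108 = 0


We need two numbers that multiply to -108 and add to -12.
Those numbers are -18 and 6 (since (-18) * 6 = -108 and (-18) + 6 = -12).
So x^2 - 12x - 108 = (x - 18)(x + 6) = 0
Setting each factor to zero: x = 18 or x = -6

x = -6, x = 18


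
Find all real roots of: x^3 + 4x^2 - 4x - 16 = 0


Let p(x) = x^3 + 4x^2 - 4x - 16. By the rational root theorem (leading coefficient 1), any rational root is an integer divisor of 16: try ±1, ±2, ... in turn.
Test x = 1: value = -15 ≠ 0.
Test x = -1: value = -9 ≠ 0.
Test x = 2: value = 0 ✓, so (x - 2) is a factor.
Synthetic division by (x - 2): bring down 1; 1(2) + 4 = 6; 6(2) - 4 = 8; 8(2) - 16 = 0 → quotient x^2 + 6x + 8, remainder 0.
Solve the quadratic x^2 + 6x + 8 = 0: discriminant = 6^2 - 4(1)(8) = 36 - 32 = 4.
sqrt(4) = 2, so x = (-6 ± 2)/2: x = -2 or x = -4.

x = -4, x = -2, x = 2


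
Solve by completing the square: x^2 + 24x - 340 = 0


Start: x^2 + 24x - 340 = 0
Move constant: x^2 + 24x = 340
Half of 24 is 12, squared is 144
Add 144 to both sides: x^2 + 24x + 144 = 484
(x + 12)^2 = 484
x + 12 = ±22
x = -12 + 22 = 10 or x = -12 - 22 = -34

x = -34, x = 10


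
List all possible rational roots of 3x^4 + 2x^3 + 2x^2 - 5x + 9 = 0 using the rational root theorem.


Rational root theorem: possible roots are ±p/q where:
  p divides the constant term (9): p ∈ {1, 3, 9}
  q divides the leading coefficient (3): q ∈ {1, 3}

All possible rational roots: -9, -3, -1, -1/3, 1/3, 1, 3, 9

-9, -3, -1, -1/3, 1/3, 1, 3, 9


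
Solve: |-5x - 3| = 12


An absolute value equation |expr| = 12 gives two cases:
Case 1: -5x - 3 = 12
  -5x = 15, so x = -3
Case 2: -5x - 3 = -12
  -5x = -9, so x = 9/5

x = -3, x = 9/5


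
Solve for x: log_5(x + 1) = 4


Convert to exponential form: x + 1 = 5^4 = 625
x = 625 - 1 = 624
Check: log_5(624 + 1) = log_5(625) = log_5(625) = 4 ✓

x = 624


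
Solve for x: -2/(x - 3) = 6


Multiply both sides by (x - 3): -2 = 6(x - 3)
Distribute: -2 = 6x - 18
6x = -2 + 18 = 16
x = 8/3

x = 8/3


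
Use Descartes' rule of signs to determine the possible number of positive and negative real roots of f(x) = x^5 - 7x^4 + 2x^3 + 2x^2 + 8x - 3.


Descartes' rule of signs:

For positive roots, count sign changes in f(x) = x^5 - 7x^4 + 2x^3 + 2x^2 + 8x - 3:
Signs of coefficients: +, -, +, +, +, -
Number of sign changes: 3
Possible positive real roots: 3, 1

For negative roots, examine f(-x) = -x^5 - 7x^4 - 2x^3 + 2x^2 - 8x - 3:
Signs of coefficients: -, -, -, +, -, -
Number of sign changes: 2
Possible negative real roots: 2, 0

Positive roots: 3 or 1; Negative roots: 2 or 0


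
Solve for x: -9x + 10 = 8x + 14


Starting with: -9x + 10 = 8x + 14
Move all x terms to left: (-9 - 8)x = 14 - 10
Simplify: -17x = 4
Divide both sides by -17: x = -4/17

x = -4/17


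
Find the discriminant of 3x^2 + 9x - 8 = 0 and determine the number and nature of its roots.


For ax^2 + bx + c = 0, discriminant D = b^2 - 4ac
Here a = 3, b = 9, c = -8
D = (9)^2 - 4(3)(-8) = 81 + 96 = 177

D = 177 > 0 but not a perfect square
The equation has 2 distinct real irrational roots.

Discriminant = 177, 2 distinct real irrational roots


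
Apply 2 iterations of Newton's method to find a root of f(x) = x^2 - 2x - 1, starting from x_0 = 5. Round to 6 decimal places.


Newton's method: x_(n+1) = x_n - f(x_n)/f'(x_n)
f(x) = x^2 - 2x - 1
f'(x) = 2x - 2

Iteration 1:
  f(5.000000) = 14.000000
  f'(5.000000) = 8.000000
  x_1 = 5.000000 - (14.000000)/(8.000000) = 3.250000

Iteration 2:
  f(3.250000) = 3.062500
  f'(3.250000) = 4.500000
  x_2 = 3.250000 - (3.062500)/(4.500000) = 2.569444

x_2 = 2.569444


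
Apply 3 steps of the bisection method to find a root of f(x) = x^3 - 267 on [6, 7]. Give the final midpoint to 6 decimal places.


f(x) = x^3 - 267
f(6) = -51 < 0
f(7) = 76 > 0

Step 1: midpoint = (6.000000 + 7.000000)/2 = 6.500000
  f(6.500000) = 7.625000
  f(mid) > 0, so root is in [6.000000, 6.500000]

Step 2: midpoint = (6.000000 + 6.500000)/2 = 6.250000
  f(6.250000) = -22.859375
  f(mid) < 0, so root is in [6.250000, 6.500000]

Step 3: midpoint = (6.250000 + 6.500000)/2 = 6.375000
  f(6.375000) = -7.916016
  f(mid) < 0, so root is in [6.375000, 6.500000]

midpoint = 6.375000


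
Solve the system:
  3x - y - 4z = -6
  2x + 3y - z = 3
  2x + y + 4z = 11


Using Cramer's rule. Expand each determinant along the first row.
D  = 3*[3*4 - (-1)*1] - (-1)*[2*4 - (-1)*2] + (-4)*[2*1 - 3*2]
  = 3*(13) - (-1)*(10) + (-4)*(-4) = 65
Dx = (-6)*[3*4 - (-1)*1] - (-1)*[3*4 - (-1)*11] + (-4)*[3*1 - 3*11]
  = (-6)*(13) - (-1)*(23) + (-4)*(-30) = 65
Dy = 3*[3*4 - (-1)*11] - (-6)*[2*4 - (-1)*2] + (-4)*[2*11 - 3*2]
  = 3*(23) - (-6)*(10) + (-4)*(16) = 65
Dz = 3*[3*11 - 3*1] - (-1)*[2*11 - 3*2] + (-6)*[2*1 - 3*2]
  = 3*(30) - (-1)*(16) + (-6)*(-4) = 130
x = Dx/D = 65/65 = 1, y = Dy/D = 65/65 = 1, z = Dz/D = 130/65 = 2
Check eq1: (3)(1) + (-1)(1) + (-4)(2) = -6 = -6 ✓
Check eq2: (2)(1) + (3)(1) + (-1)(2) = 3 = 3 ✓
Check eq3: (2)(1) + (1)(1) + (4)(2) = 11 = 11 ✓

x = 1, y = 1, z = 2


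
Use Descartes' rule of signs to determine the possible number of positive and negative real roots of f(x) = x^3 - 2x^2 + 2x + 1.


Descartes' rule of signs:

For positive roots, count sign changes in f(x) = x^3 - 2x^2 + 2x + 1:
Signs of coefficients: +, -, +, +
Number of sign changes: 2
Possible positive real roots: 2, 0

For negative roots, examine f(-x) = -x^3 - 2x^2 - 2x + 1:
Signs of coefficients: -, -, -, +
Number of sign changes: 1
Possible negative real roots: 1

Positive roots: 2 or 0; Negative roots: 1


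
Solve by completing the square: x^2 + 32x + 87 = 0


Start: x^2 + 32x + 87 = 0
Move constant: x^2 + 32x = -87
Half of 32 is 16, squared is 256
Add 256 to both sides: x^2 + 32x + 256 = 169
(x + 16)^2 = 169
x + 16 = ±13
x = -16 + 13 = -3 or x = -16 - 13 = -29

x = -29, x = -3


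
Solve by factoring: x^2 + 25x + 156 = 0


We need two numbers that multiply to 156 and add to 25.
Those numbers are 12 and 13 (since 12 * 13 = 156 and 12 + 13 = 25).
So x^2 + 25x + 156 = (x + 12)(x + 13) = 0
Setting each factor to zero: x = -12 or x = -13

x = -13, x = -12


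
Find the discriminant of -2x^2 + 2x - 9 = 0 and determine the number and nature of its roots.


For ax^2 + bx + c = 0, discriminant D = b^2 - 4ac
Here a = -2, b = 2, c = -9
D = (2)^2 - 4(-2)(-9) = 4 - 72 = -68

D = -68 < 0
The equation has no real roots (2 complex conjugate roots).

Discriminant = -68, no real roots (2 complex conjugate roots)


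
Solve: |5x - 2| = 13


An absolute value equation |expr| = 13 gives two cases:
Case 1: 5x - 2 = 13
  5x = 15, so x = 3
Case 2: 5x - 2 = -13
  5x = -11, so x = -11/5

x = -11/5, x = 3


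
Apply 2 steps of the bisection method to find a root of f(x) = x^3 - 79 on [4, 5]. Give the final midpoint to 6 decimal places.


f(x) = x^3 - 79
f(4) = -15 < 0
f(5) = 46 > 0

Step 1: midpoint = (4.000000 + 5.000000)/2 = 4.500000
  f(4.500000) = 12.125000
  f(mid) > 0, so root is in [4.000000, 4.500000]

Step 2: midpoint = (4.000000 + 4.500000)/2 = 4.250000
  f(4.250000) = -2.234375
  f(mid) < 0, so root is in [4.250000, 4.500000]

midpoint = 4.250000


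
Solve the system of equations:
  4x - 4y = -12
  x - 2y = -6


Using Cramer's rule:
Determinant D = (4)(-2) - (1)(-4) = -8 + 4 = -4
Dx = (-12)(-2) - (-6)(-4) = 24 - 24 = 0
Dy = (4)(-6) - (1)(-12) = -24 + 12 = -12
x = Dx/D = 0/-4 = 0
y = Dy/D = -12/-4 = 3

x = 0, y = 3


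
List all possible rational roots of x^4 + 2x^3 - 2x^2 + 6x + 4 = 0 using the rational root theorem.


Rational root theorem: possible roots are ±p/q where:
  p divides the constant term (4): p ∈ {1, 2, 4}
  q divides the leading coefficient (1): q ∈ {1}

All possible rational roots: -4, -2, -1, 1, 2, 4

-4, -2, -1, 1, 2, 4


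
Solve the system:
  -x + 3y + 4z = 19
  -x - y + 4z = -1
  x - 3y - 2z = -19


Using Cramer's rule. Expand each determinant along the first row.
D  = (-1)*[(-1)*(-2) - 4*(-3)] - 3*[(-1)*(-2) - 4*1] + 4*[(-1)*(-3) - (-1)*1]
  = (-1)*(14) - 3*(-2) + 4*(4) = 8
Dx = 19*[(-1)*(-2) - 4*(-3)] - 3*[(-1)*(-2) - 4*(-19)] + 4*[(-1)*(-3) - (-1)*(-19)]
  = 19*(14) - 3*(78) + 4*(-16) = -32
Dy = (-1)*[(-1)*(-2) - 4*(-19)] - 19*[(-1)*(-2) - 4*1] + 4*[(-1)*(-19) - (-1)*1]
  = (-1)*(78) - 19*(-2) + 4*(20) = 40
Dz = (-1)*[(-1)*(-19) - (-1)*(-3)] - 3*[(-1)*(-19) - (-1)*1] + 19*[(-1)*(-3) - (-1)*1]
  = (-1)*(16) - 3*(20) + 19*(4) = 0
x = Dx/D = -32/8 = -4, y = Dy/D = 40/8 = 5, z = Dz/D = 0/8 = 0
Check eq1: (-1)(-4) + (3)(5) + (4)(0) = 19 = 19 ✓
Check eq2: (-1)(-4) + (-1)(5) + (4)(0) = -1 = -1 ✓
Check eq3: (1)(-4) + (-3)(5) + (-2)(0) = -19 = -19 ✓

x = -4, y = 5, z = 0


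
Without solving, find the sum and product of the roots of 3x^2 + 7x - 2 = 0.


By Vieta's formulas for ax^2 + bx + c = 0:
  Sum of roots = -b/a
  Product of roots = c/a

Here a = 3, b = 7, c = -2
Sum = -(7)/3 = -7/3
Product = -2/3 = -2/3

Sum = -7/3, Product = -2/3


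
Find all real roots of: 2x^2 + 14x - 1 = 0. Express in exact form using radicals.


Using the quadratic formula: x = (-b ± sqrt(b^2 - 4ac)) / (2a)
Here a = 2, b = 14, c = -1
Discriminant = b^2 - 4ac = 14^2 - 4(2)(-1) = 196 + 8 = 204
Since discriminant = 204 > 0, there are two real roots.
x = (-14 ± 2*sqrt(51)) / 4
Simplifying: x = (-7 ± sqrt(51)) / 2
Numerically: x ≈ 0.0707 or x ≈ -7.0707

x = (-7 + sqrt(51)) / 2 or x = (-7 - sqrt(51)) / 2


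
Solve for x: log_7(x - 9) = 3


Convert to exponential form: x - 9 = 7^3 = 343
x = 343 + 9 = 352
Check: log_7(352 - 9) = log_7(343) = log_7(343) = 3 ✓

x = 352


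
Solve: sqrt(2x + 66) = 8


Square both sides: 2x + 66 = 8^2 = 64
2x = 64 - 66 = -2
x = -1
Check: sqrt(2*(-1) + 66) = sqrt(64) = 8 ✓

x = -1


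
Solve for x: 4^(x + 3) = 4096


Express both sides with the same base.
4096 = 4^6
Since the bases match, equate exponents: x + 3 = 6
So x = 6 - (3) = 3

x = 3


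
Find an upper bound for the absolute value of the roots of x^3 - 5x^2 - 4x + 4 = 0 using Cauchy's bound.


Cauchy's bound: all roots r satisfy |r| <= 1 + max(|a_i/a_n|) for i = 0,...,n-1
where a_n is the leading coefficient.

Coefficients: [1, -5, -4, 4]
Leading coefficient a_n = 1
Ratios |a_i/a_n|: 5, 4, 4
Maximum ratio: 5
Cauchy's bound: |r| <= 1 + 5 = 6

Upper bound = 6


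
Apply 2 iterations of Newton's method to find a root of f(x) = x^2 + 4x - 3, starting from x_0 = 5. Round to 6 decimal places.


Newton's method: x_(n+1) = x_n - f(x_n)/f'(x_n)
f(x) = x^2 + 4x - 3
f'(x) = 2x + 4

Iteration 1:
  f(5.000000) = 42.000000
  f'(5.000000) = 14.000000
  x_1 = 5.000000 - (42.000000)/(14.000000) = 2.000000

Iteration 2:
  f(2.000000) = 9.000000
  f'(2.000000) = 8.000000
  x_2 = 2.000000 - (9.000000)/(8.000000) = 0.875000

x_2 = 0.875000


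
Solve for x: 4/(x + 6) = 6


Multiply both sides by (x + 6): 4 = 6(x + 6)
Distribute: 4 = 6x + 36
6x = 4 - 36 = -32
x = -16/3

x = -16/3


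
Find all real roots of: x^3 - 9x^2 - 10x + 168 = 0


Let p(x) = x^3 - 9x^2 - 10x + 168. By the rational root theorem (leading coefficient 1), any rational root is an integer divisor of 168: try ±1, ±2, ... in turn.
Test x = 1: value = 150 ≠ 0.
Test x = -1: value = 168 ≠ 0.
Test x = 2: value = 120 ≠ 0.
Test x = -2: value = 144 ≠ 0.
Test x = 3: value = 84 ≠ 0.
Test x = -3: value = 90 ≠ 0.
Test x = 4: value = 48 ≠ 0.
Test x = -4: value = 0 ✓, so (x + 4) is a factor.
Synthetic division by (x + 4): bring down 1; 1(-4) - 9 = -13; (-13)(-4) - 10 = 42; 42(-4) + 168 = 0 → quotient x^2 - 13x + 42, remainder 0.
Solve the quadratic x^2 - 13x + 42 = 0: discriminant = (-13)^2 - 4(1)(42) = 169 - 168 = 1.
sqrt(1) = 1, so x = (13 ± 1)/2: x = 7 or x = 6.

x = -4, x = 6, x = 7


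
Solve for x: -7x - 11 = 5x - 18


Starting with: -7x - 11 = 5x - 18
Move all x terms to left: (-7 - 5)x = -18 + 11
Simplify: -12x = -7
Divide both sides by -12: x = 7/12

x = 7/12


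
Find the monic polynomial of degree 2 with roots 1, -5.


A monic polynomial with roots 1, -5 is:
p(x) = (x - 1)(x + 5)
After multiplying by (x - 1): x - 1
After multiplying by (x + 5): x^2 + 4x - 5

x^2 + 4x - 5


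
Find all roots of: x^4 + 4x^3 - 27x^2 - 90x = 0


The constant term is 0, so x = 0 is a root. Factor out x:
  x^3 + 4x^2 - 27x - 90 = 0
Let p(x) = x^3 + 4x^2 - 27x - 90. By the rational root theorem (leading coefficient 1), any rational root is an integer divisor of 90: try ±1, ±2, ... in turn.
Test x = 1: value = -112 ≠ 0.
Test x = -1: value = -60 ≠ 0.
Test x = 2: value = -120 ≠ 0.
Test x = -2: value = -28 ≠ 0.
Test x = 3: value = -108 ≠ 0.
Test x = -3: value = 0 ✓, so (x + 3) is a factor.
Synthetic division by (x + 3): bring down 1; 1(-3) + 4 = 1; 1(-3) - 27 = -30; (-30)(-3) - 90 = 0 → quotient x^2 + x - 30, remainder 0.
Solve the quadratic x^2 + x - 30 = 0: discriminant = 1^2 - 4(1)(-30) = 1 + 120 = 121.
sqrt(121) = 11, so x = (-1 ± 11)/2: x = 5 or x = -6.
Collecting all roots found:

x = -6, x = -3, x = 0, x = 5


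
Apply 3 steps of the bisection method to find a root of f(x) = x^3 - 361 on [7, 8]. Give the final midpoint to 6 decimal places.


f(x) = x^3 - 361
f(7) = -18 < 0
f(8) = 151 > 0

Step 1: midpoint = (7.000000 + 8.000000)/2 = 7.500000
  f(7.500000) = 60.875000
  f(mid) > 0, so root is in [7.000000, 7.500000]

Step 2: midpoint = (7.000000 + 7.500000)/2 = 7.250000
  f(7.250000) = 20.078125
  f(mid) > 0, so root is in [7.000000, 7.250000]

Step 3: midpoint = (7.000000 + 7.250000)/2 = 7.125000
  f(7.125000) = 0.705078
  f(mid) > 0, so root is in [7.000000, 7.125000]

midpoint = 7.125000


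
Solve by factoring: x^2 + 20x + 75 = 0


We need two numbers that multiply to 75 and add to 20.
Those numbers are 15 and 5 (since 15 * 5 = 75 and 15 + 5 = 20).
So x^2 + 20x + 75 = (x + 15)(x + 5) = 0
Setting each factor to zero: x = -15 or x = -5

x = -15, x = -5


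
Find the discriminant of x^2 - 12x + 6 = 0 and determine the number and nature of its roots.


For ax^2 + bx + c = 0, discriminant D = b^2 - 4ac
Here a = 1, b = -12, c = 6
D = (-12)^2 - 4(1)(6) = 144 - 24 = 120

D = 120 > 0 but not a perfect square
The equation has 2 distinct real irrational roots.

Discriminant = 120, 2 distinct real irrational roots


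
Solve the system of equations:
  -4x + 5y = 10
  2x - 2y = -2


Using Cramer's rule:
Determinant D = (-4)(-2) - (2)(5) = 8 - 10 = -2
Dx = (10)(-2) - (-2)(5) = -20 + 10 = -10
Dy = (-4)(-2) - (2)(10) = 8 - 20 = -12
x = Dx/D = -10/-2 = 5
y = Dy/D = -12/-2 = 6

x = 5, y = 6


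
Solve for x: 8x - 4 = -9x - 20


Starting with: 8x - 4 = -9x - 20
Move all x terms to left: (8 + 9)x = -20 + 4
Simplify: 17x = -16
Divide both sides by 17: x = -16/17

x = -16/17


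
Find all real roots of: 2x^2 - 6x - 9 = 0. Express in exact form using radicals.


Using the quadratic formula: x = (-b ± sqrt(b^2 - 4ac)) / (2a)
Here a = 2, b = -6, c = -9
Discriminant = b^2 - 4ac = (-6)^2 - 4(2)(-9) = 36 + 72 = 108
Since discriminant = 108 > 0, there are two real roots.
x = (6 ± 6*sqrt(3)) / 4
Simplifying: x = (3 ± 3*sqrt(3)) / 2
Numerically: x ≈ 4.0981 or x ≈ -1.0981

x = (3 + 3*sqrt(3)) / 2 or x = (3 - 3*sqrt(3)) / 2


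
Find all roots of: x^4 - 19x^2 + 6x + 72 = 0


Let p(x) = x^4 - 19x^2 + 6x + 72. By the rational root theorem (leading coefficient 1), any rational root is an integer divisor of 72: try ±1, ±2, ... in turn.
Test x = 1: value = 60 ≠ 0.
Test x = -1: value = 48 ≠ 0.
Test x = 2: value = 24 ≠ 0.
Test x = -2: value = 0 ✓, so (x + 2) is a factor.
Synthetic division by (x + 2): bring down 1; 1(-2) + 0 = -2; (-2)(-2) - 19 = -15; (-15)(-2) + 6 = 36; 36(-2) + 72 = 0 → quotient x^3 - 2x^2 - 15x + 36, remainder 0.
Continue with the quotient x^3 - 2x^2 - 15x + 36 (candidates must divide 36; re-test x = -2 first in case it repeats).
Test x = -2: value = 50 ≠ 0.
Test x = 3: value = 0 ✓, so (x - 3) is a factor.
Synthetic division by (x - 3): bring down 1; 1(3) - 2 = 1; 1(3) - 15 = -12; (-12)(3) + 36 = 0 → quotient x^2 + x - 12, remainder 0.
Solve the quadratic x^2 + x - 12 = 0: discriminant = 1^2 - 4(1)(-12) = 1 + 48 = 49.
sqrt(49) = 7, so x = (-1 ± 7)/2: x = 3 or x = -4.
Collecting all roots found:

x = -4, x = -2, x = 3 (multiplicity 2)


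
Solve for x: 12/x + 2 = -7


Subtract 2 from both sides: 12/x = -9
Multiply both sides by x: 12 = -9 * x
Divide by -9: x = -4/3

x = -4/3


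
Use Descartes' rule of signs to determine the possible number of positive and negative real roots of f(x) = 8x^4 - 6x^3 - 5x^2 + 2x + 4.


Descartes' rule of signs:

For positive roots, count sign changes in f(x) = 8x^4 - 6x^3 - 5x^2 + 2x + 4:
Signs of coefficients: +, -, -, +, +
Number of sign changes: 2
Possible positive real roots: 2, 0

For negative roots, examine f(-x) = 8x^4 + 6x^3 - 5x^2 - 2x + 4:
Signs of coefficients: +, +, -, -, +
Number of sign changes: 2
Possible negative real roots: 2, 0

Positive roots: 2 or 0; Negative roots: 2 or 0


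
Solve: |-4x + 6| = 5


An absolute value equation |expr| = 5 gives two cases:
Case 1: -4x + 6 = 5
  -4x = -1, so x = 1/4
Case 2: -4x + 6 = -5
  -4x = -11, so x = 11/4

x = 1/4, x = 11/4


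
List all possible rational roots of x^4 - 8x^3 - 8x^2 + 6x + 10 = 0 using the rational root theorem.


Rational root theorem: possible roots are ±p/q where:
  p divides the constant term (10): p ∈ {1, 2, 5, 10}
  q divides the leading coefficient (1): q ∈ {1}

All possible rational roots: -10, -5, -2, -1, 1, 2, 5, 10

-10, -5, -2, -1, 1, 2, 5, 10


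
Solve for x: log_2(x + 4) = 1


Convert to exponential form: x + 4 = 2^1 = 2
x = 2 - 4 = -2
Check: log_2(-2 + 4) = log_2(2) = log_2(2) = 1 ✓

x = -2


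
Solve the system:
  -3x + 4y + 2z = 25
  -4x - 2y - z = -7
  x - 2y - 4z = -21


Using Cramer's rule. Expand each determinant along the first row.
D  = (-3)*[(-2)*(-4) - (-1)*(-2)] - 4*[(-4)*(-4) - (-1)*1] + 2*[(-4)*(-2) - (-2)*1]
  = (-3)*(6) - 4*(17) + 2*(10) = -66
Dx = 25*[(-2)*(-4) - (-1)*(-2)] - 4*[(-7)*(-4) - (-1)*(-21)] + 2*[(-7)*(-2) - (-2)*(-21)]
  = 25*(6) - 4*(7) + 2*(-28) = 66
Dy = (-3)*[(-7)*(-4) - (-1)*(-21)] - 25*[(-4)*(-4) - (-1)*1] + 2*[(-4)*(-21) - (-7)*1]
  = (-3)*(7) - 25*(17) + 2*(91) = -264
Dz = (-3)*[(-2)*(-21) - (-7)*(-2)] - 4*[(-4)*(-21) - (-7)*1] + 25*[(-4)*(-2) - (-2)*1]
  = (-3)*(28) - 4*(91) + 25*(10) = -198
x = Dx/D = 66/-66 = -1, y = Dy/D = -264/-66 = 4, z = Dz/D = -198/-66 = 3
Check eq1: (-3)(-1) + (4)(4) + (2)(3) = 25 = 25 ✓
Check eq2: (-4)(-1) + (-2)(4) + (-1)(3) = -7 = -7 ✓
Check eq3: (1)(-1) + (-2)(4) + (-4)(3) = -21 = -21 ✓

x = -1, y = 4, z = 3


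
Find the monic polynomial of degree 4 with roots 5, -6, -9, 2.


A monic polynomial with roots 5, -6, -9, 2 is:
p(x) = (x - 5)(x + 6)(x + 9)(x - 2)
After multiplying by (x - 5): x - 5
After multiplying by (x + 6): x^2 + x - 30
After multiplying by (x + 9): x^3 + 10x^2 - 21x - 270
After multiplying by (x - 2): x^4 + 8x^3 - 41x^2 - 228x + 540

x^4 + 8x^3 - 41x^2 - 228x + 540


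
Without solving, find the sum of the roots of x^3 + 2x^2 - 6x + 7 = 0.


By Vieta's formulas for x^3 + bx^2 + cx + d = 0:
  r1 + r2 + r3 = -b/a = -2
  r1*r2 + r1*r3 + r2*r3 = c/a = -6
  r1*r2*r3 = -d/a = -7


Sum = -2


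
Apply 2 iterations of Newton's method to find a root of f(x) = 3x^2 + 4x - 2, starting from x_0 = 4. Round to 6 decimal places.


Newton's method: x_(n+1) = x_n - f(x_n)/f'(x_n)
f(x) = 3x^2 + 4x - 2
f'(x) = 6x + 4

Iteration 1:
  f(4.000000) = 62.000000
  f'(4.000000) = 28.000000
  x_1 = 4.000000 - (62.000000)/(28.000000) = 1.785714

Iteration 2:
  f(1.785714) = 14.709184
  f'(1.785714) = 14.714286
  x_2 = 1.785714 - (14.709184)/(14.714286) = 0.786061

x_2 = 0.786061


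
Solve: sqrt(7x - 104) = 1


Square both sides: 7x - 104 = 1^2 = 1
7x = 1 + 104 = 105
x = 15
Check: sqrt(7*15 - 104) = sqrt(1) = 1 ✓

x = 15


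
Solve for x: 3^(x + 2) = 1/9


Express both sides with the same base.
1/9 = 3^(-2)
Since the bases match, equate exponents: x + 2 = -2
So x = -2 - (2) = -4

x = -4


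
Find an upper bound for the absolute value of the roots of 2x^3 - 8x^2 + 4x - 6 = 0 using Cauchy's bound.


Cauchy's bound: all roots r satisfy |r| <= 1 + max(|a_i/a_n|) for i = 0,...,n-1
where a_n is the leading coefficient.

Coefficients: [2, -8, 4, -6]
Leading coefficient a_n = 2
Ratios |a_i/a_n|: 4, 2, 3
Maximum ratio: 4
Cauchy's bound: |r| <= 1 + 4 = 5

Upper bound = 5


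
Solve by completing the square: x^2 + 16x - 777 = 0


Start: x^2 + 16x - 777 = 0
Move constant: x^2 + 16x = 777
Half of 16 is 8, squared is 64
Add 64 to both sides: x^2 + 16x + 64 = 841
(x + 8)^2 = 841
x + 8 = ±29
x = -8 + 29 = 21 or x = -8 - 29 = -37

x = -37, x = 21


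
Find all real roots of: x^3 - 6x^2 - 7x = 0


The constant term is 0, so x = 0 is a root. Factor out x:
  x(x^2 - 6x - 7) = 0
Solve the quadratic x^2 - 6x - 7 = 0: discriminant = (-6)^2 - 4(1)(-7) = 36 + 28 = 64.
sqrt(64) = 8, so x = (6 ± 8)/2: x = 7 or x = -1.

x = -1, x = 0, x = 7


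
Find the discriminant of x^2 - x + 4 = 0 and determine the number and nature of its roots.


For ax^2 + bx + c = 0, discriminant D = b^2 - 4ac
Here a = 1, b = -1, c = 4
D = (-1)^2 - 4(1)(4) = 1 - 16 = -15

D = -15 < 0
The equation has no real roots (2 complex conjugate roots).

Discriminant = -15, no real roots (2 complex conjugate roots)


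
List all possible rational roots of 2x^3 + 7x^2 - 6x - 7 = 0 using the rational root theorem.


Rational root theorem: possible roots are ±p/q where:
  p divides the constant term (-7): p ∈ {1, 7}
  q divides the leading coefficient (2): q ∈ {1, 2}

All possible rational roots: -7, -7/2, -1, -1/2, 1/2, 1, 7/2, 7

-7, -7/2, -1, -1/2, 1/2, 1, 7/2, 7


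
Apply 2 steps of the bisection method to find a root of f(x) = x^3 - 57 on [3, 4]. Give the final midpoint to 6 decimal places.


f(x) = x^3 - 57
f(3) = -30 < 0
f(4) = 7 > 0

Step 1: midpoint = (3.000000 + 4.000000)/2 = 3.500000
  f(3.500000) = -14.125000
  f(mid) < 0, so root is in [3.500000, 4.000000]

Step 2: midpoint = (3.500000 + 4.000000)/2 = 3.750000
  f(3.750000) = -4.265625
  f(mid) < 0, so root is in [3.750000, 4.000000]

midpoint = 3.750000


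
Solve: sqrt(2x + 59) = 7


Square both sides: 2x + 59 = 7^2 = 49
2x = 49 - 59 = -10
x = -5
Check: sqrt(2*(-5) + 59) = sqrt(49) = 7 ✓

x = -5


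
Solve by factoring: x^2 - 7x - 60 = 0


We need two numbers that multiply to -60 and add to -7.
Those numbers are 5 and -12 (since 5 * (-12) = -60 and 5 + (-12) = -7).
So x^2 - 7x - 60 = (x + 5)(x - 12) = 0
Setting each factor to zero: x = -5 or x = 12

x = -5, x = 12


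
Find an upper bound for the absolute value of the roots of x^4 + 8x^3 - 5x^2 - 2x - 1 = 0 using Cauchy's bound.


Cauchy's bound: all roots r satisfy |r| <= 1 + max(|a_i/a_n|) for i = 0,...,n-1
where a_n is the leading coefficient.

Coefficients: [1, 8, -5, -2, -1]
Leading coefficient a_n = 1
Ratios |a_i/a_n|: 8, 5, 2, 1
Maximum ratio: 8
Cauchy's bound: |r| <= 1 + 8 = 9

Upper bound = 9


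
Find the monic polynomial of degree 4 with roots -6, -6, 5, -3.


A monic polynomial with roots -6, -6, 5, -3 is:
p(x) = (x + 6)(x + 6)(x - 5)(x + 3)
After multiplying by (x + 6): x + 6
After multiplying by (x + 6): x^2 + 12x + 36
After multiplying by (x - 5): x^3 + 7x^2 - 24x - 180
After multiplying by (x + 3): x^4 + 10x^3 - 3x^2 - 252x - 540

x^4 + 10x^3 - 3x^2 - 252x - 540


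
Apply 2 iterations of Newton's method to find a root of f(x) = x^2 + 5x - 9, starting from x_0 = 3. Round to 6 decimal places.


Newton's method: x_(n+1) = x_n - f(x_n)/f'(x_n)
f(x) = x^2 + 5x - 9
f'(x) = 2x + 5

Iteration 1:
  f(3.000000) = 15.000000
  f'(3.000000) = 11.000000
  x_1 = 3.000000 - (15.000000)/(11.000000) = 1.636364

Iteration 2:
  f(1.636364) = 1.859504
  f'(1.636364) = 8.272727
  x_2 = 1.636364 - (1.859504)/(8.272727) = 1.411588

x_2 = 1.411588


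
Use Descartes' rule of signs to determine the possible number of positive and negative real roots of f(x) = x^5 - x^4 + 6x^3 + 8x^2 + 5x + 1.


Descartes' rule of signs:

For positive roots, count sign changes in f(x) = x^5 - x^4 + 6x^3 + 8x^2 + 5x + 1:
Signs of coefficients: +, -, +, +, +, +
Number of sign changes: 2
Possible positive real roots: 2, 0

For negative roots, examine f(-x) = -x^5 - x^4 - 6x^3 + 8x^2 - 5x + 1:
Signs of coefficients: -, -, -, +, -, +
Number of sign changes: 3
Possible negative real roots: 3, 1

Positive roots: 2 or 0; Negative roots: 3 or 1


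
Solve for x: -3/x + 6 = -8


Subtract 6 from both sides: -3/x = -14
Multiply both sides by x: -3 = -14 * x
Divide by -14: x = 3/14

x = 3/14


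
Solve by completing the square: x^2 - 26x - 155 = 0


Start: x^2 - 26x - 155 = 0
Move constant: x^2 - 26x = 155
Half of -26 is -13, squared is 169
Add 169 to both sides: x^2 - 26x + 169 = 324
(x - 13)^2 = 324
x - 13 = ±18
x = 13 + 18 = 31 or x = 13 - 18 = -5

x = -5, x = 31


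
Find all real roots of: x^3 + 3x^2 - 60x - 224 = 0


Let p(x) = x^3 + 3x^2 - 60x - 224. By the rational root theorem (leading coefficient 1), any rational root is an integer divisor of 224: try ±1, ±2, ... in turn.
Test x = 1: value = -280 ≠ 0.
Test x = -1: value = -162 ≠ 0.
Test x = 2: value = -324 ≠ 0.
Test x = -2: value = -100 ≠ 0.
Test x = 4: value = -352 ≠ 0.
Test x = -4: value = 0 ✓, so (x + 4) is a factor.
Synthetic division by (x + 4): bring down 1; 1(-4) + 3 = -1; (-1)(-4) - 60 = -56; (-56)(-4) - 224 = 0 → quotient x^2 - x - 56, remainder 0.
Solve the quadratic x^2 - x - 56 = 0: discriminant = (-1)^2 - 4(1)(-56) = 1 + 224 = 225.
sqrt(225) = 15, so x = (1 ± 15)/2: x = 8 or x = -7.

x = -7, x = -4, x = 8


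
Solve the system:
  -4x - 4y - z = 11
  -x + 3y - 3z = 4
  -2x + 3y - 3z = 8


Using Cramer's rule. Expand each determinant along the first row.
D  = (-4)*[3*(-3) - (-3)*3] - (-4)*[(-1)*(-3) - (-3)*(-2)] + (-1)*[(-1)*3 - 3*(-2)]
  = (-4)*(0) - (-4)*(-3) + (-1)*(3) = -15
Dx = 11*[3*(-3) - (-3)*3] - (-4)*[4*(-3) - (-3)*8] + (-1)*[4*3 - 3*8]
  = 11*(0) - (-4)*(12) + (-1)*(-12) = 60
Dy = (-4)*[4*(-3) - (-3)*8] - 11*[(-1)*(-3) - (-3)*(-2)] + (-1)*[(-1)*8 - 4*(-2)]
  = (-4)*(12) - 11*(-3) + (-1)*(0) = -15
Dz = (-4)*[3*8 - 4*3] - (-4)*[(-1)*8 - 4*(-2)] + 11*[(-1)*3 - 3*(-2)]
  = (-4)*(12) - (-4)*(0) + 11*(3) = -15
x = Dx/D = 60/-15 = -4, y = Dy/D = -15/-15 = 1, z = Dz/D = -15/-15 = 1
Check eq1: (-4)(-4) + (-4)(1) + (-1)(1) = 11 = 11 ✓
Check eq2: (-1)(-4) + (3)(1) + (-3)(1) = 4 = 4 ✓
Check eq3: (-2)(-4) + (3)(1) + (-3)(1) = 8 = 8 ✓

x = -4, y = 1, z = 1


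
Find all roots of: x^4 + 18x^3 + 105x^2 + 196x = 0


The constant term is 0, so x = 0 is a root. Factor out x:
  x^3 + 18x^2 + 105x + 196 = 0
Let p(x) = x^3 + 18x^2 + 105x + 196. By the rational root theorem (leading coefficient 1), any rational root is an integer divisor of 196: try ±1, ±2, ... in turn.
Test x = 1: value = 320 ≠ 0.
Test x = -1: value = 108 ≠ 0.
Test x = 2: value = 486 ≠ 0.
Test x = -2: value = 50 ≠ 0.
Test x = 4: value = 968 ≠ 0.
Test x = -4: value = 0 ✓, so (x + 4) is a factor.
Synthetic division by (x + 4): bring down 1; 1(-4) + 18 = 14; 14(-4) + 105 = 49; 49(-4) + 196 = 0 → quotient x^2 + 14x + 49, remainder 0.
Solve the quadratic x^2 + 14x + 49 = 0: discriminant = 14^2 - 4(1)(49) = 196 - 196 = 0.
Discriminant = 0, so a double root: x = -14/2 = -7.
Collecting all roots found:

x = -7 (multiplicity 2), x = -4, x = 0


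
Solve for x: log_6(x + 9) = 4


Convert to exponential form: x + 9 = 6^4 = 1296
x = 1296 - 9 = 1287
Check: log_6(1287 + 9) = log_6(1296) = log_6(1296) = 4 ✓

x = 1287


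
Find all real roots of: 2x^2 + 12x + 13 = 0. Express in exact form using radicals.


Using the quadratic formula: x = (-b ± sqrt(b^2 - 4ac)) / (2a)
Here a = 2, b = 12, c = 13
Discriminant = b^2 - 4ac = 12^2 - 4(2)(13) = 144 - 104 = 40
Since discriminant = 40 > 0, there are two real roots.
x = (-12 ± 2*sqrt(10)) / 4
Simplifying: x = (-6 ± sqrt(10)) / 2
Numerically: x ≈ -1.4189 or x ≈ -4.5811

x = (-6 + sqrt(10)) / 2 or x = (-6 - sqrt(10)) / 2


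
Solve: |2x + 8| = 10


An absolute value equation |expr| = 10 gives two cases:
Case 1: 2x + 8 = 10
  2x = 2, so x = 1
Case 2: 2x + 8 = -10
  2x = -18, so x = -9

x = -9, x = 1


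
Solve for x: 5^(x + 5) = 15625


Express both sides with the same base.
15625 = 5^6
Since the bases match, equate exponents: x + 5 = 6
So x = 6 - (5) = 1

x = 1


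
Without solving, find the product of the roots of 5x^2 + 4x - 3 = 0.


By Vieta's formulas for ax^2 + bx + c = 0:
  Sum of roots = -b/a
  Product of roots = c/a

Here a = 5, b = 4, c = -3
Sum = -(4)/5 = -4/5
Product = -3/5 = -3/5

Product = -3/5


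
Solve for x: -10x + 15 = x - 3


Starting with: -10x + 15 = x - 3
Move all x terms to left: (-10 - 1)x = -3 - 15
Simplify: -11x = -18
Divide both sides by -11: x = 18/11

x = 18/11


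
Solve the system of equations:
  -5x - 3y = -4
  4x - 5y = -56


Using Cramer's rule:
Determinant D = (-5)(-5) - (4)(-3) = 25 + 12 = 37
Dx = (-4)(-5) - (-56)(-3) = 20 - 168 = -148
Dy = (-5)(-56) - (4)(-4) = 280 + 16 = 296
x = Dx/D = -148/37 = -4
y = Dy/D = 296/37 = 8

x = -4, y = 8


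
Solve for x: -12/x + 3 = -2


Subtract 3 from both sides: -12/x = -5
Multiply both sides by x: -12 = -5 * x
Divide by -5: x = 12/5

x = 12/5


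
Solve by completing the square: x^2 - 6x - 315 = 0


Start: x^2 - 6x - 315 = 0
Move constant: x^2 - 6x = 315
Half of -6 is -3, squared is 9
Add 9 to both sides: x^2 - 6x + 9 = 324
(x - 3)^2 = 324
x - 3 = ±18
x = 3 + 18 = 21 or x = 3 - 18 = -15

x = -15, x = 21


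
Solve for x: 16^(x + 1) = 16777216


Express both sides with the same base.
16777216 = 16^6
Since the bases match, equate exponents: x + 1 = 6
So x = 6 - (1) = 5

x = 5


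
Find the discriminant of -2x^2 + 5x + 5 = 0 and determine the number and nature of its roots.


For ax^2 + bx + c = 0, discriminant D = b^2 - 4ac
Here a = -2, b = 5, c = 5
D = (5)^2 - 4(-2)(5) = 25 + 40 = 65

D = 65 > 0 but not a perfect square
The equation has 2 distinct real irrational roots.

Discriminant = 65, 2 distinct real irrational roots


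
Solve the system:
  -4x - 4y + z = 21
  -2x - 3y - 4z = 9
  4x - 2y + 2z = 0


Using Cramer's rule. Expand each determinant along the first row.
D  = (-4)*[(-3)*2 - (-4)*(-2)] - (-4)*[(-2)*2 - (-4)*4] + 1*[(-2)*(-2) - (-3)*4]
  = (-4)*(-14) - (-4)*(12) + 1*(16) = 120
Dx = 21*[(-3)*2 - (-4)*(-2)] - (-4)*[9*2 - (-4)*0] + 1*[9*(-2) - (-3)*0]
  = 21*(-14) - (-4)*(18) + 1*(-18) = -240
Dy = (-4)*[9*2 - (-4)*0] - 21*[(-2)*2 - (-4)*4] + 1*[(-2)*0 - 9*4]
  = (-4)*(18) - 21*(12) + 1*(-36) = -360
Dz = (-4)*[(-3)*0 - 9*(-2)] - (-4)*[(-2)*0 - 9*4] + 21*[(-2)*(-2) - (-3)*4]
  = (-4)*(18) - (-4)*(-36) + 21*(16) = 120
x = Dx/D = -240/120 = -2, y = Dy/D = -360/120 = -3, z = Dz/D = 120/120 = 1
Check eq1: (-4)(-2) + (-4)(-3) + (1)(1) = 21 = 21 ✓
Check eq2: (-2)(-2) + (-3)(-3) + (-4)(1) = 9 = 9 ✓
Check eq3: (4)(-2) + (-2)(-3) + (2)(1) = 0 = 0 ✓

x = -2, y = -3, z = 1


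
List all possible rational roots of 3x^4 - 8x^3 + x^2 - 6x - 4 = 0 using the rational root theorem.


Rational root theorem: possible roots are ±p/q where:
  p divides the constant term (-4): p ∈ {1, 2, 4}
  q divides the leading coefficient (3): q ∈ {1, 3}

All possible rational roots: -4, -2, -4/3, -1, -2/3, -1/3, 1/3, 2/3, 1, 4/3, 2, 4

-4, -2, -4/3, -1, -2/3, -1/3, 1/3, 2/3, 1, 4/3, 2, 4


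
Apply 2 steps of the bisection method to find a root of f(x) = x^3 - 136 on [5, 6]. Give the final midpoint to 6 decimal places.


f(x) = x^3 - 136
f(5) = -11 < 0
f(6) = 80 > 0

Step 1: midpoint = (5.000000 + 6.000000)/2 = 5.500000
  f(5.500000) = 30.375000
  f(mid) > 0, so root is in [5.000000, 5.500000]

Step 2: midpoint = (5.000000 + 5.500000)/2 = 5.250000
  f(5.250000) = 8.703125
  f(mid) > 0, so root is in [5.000000, 5.250000]

midpoint = 5.250000


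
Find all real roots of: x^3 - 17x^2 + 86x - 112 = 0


Let p(x) = x^3 - 17x^2 + 86x - 112. By the rational root theorem (leading coefficient 1), any rational root is an integer divisor of 112: try ±1, ±2, ... in turn.
Test x = 1: value = -42 ≠ 0.
Test x = -1: value = -216 ≠ 0.
Test x = 2: value = 0 ✓, so (x - 2) is a factor.
Synthetic division by (x - 2): bring down 1; 1(2) - 17 = -15; (-15)(2) + 86 = 56; 56(2) - 112 = 0 → quotient x^2 - 15x + 56, remainder 0.
Solve the quadratic x^2 - 15x + 56 = 0: discriminant = (-15)^2 - 4(1)(56) = 225 - 224 = 1.
sqrt(1) = 1, so x = (15 ± 1)/2: x = 8 or x = 7.

x = 2, x = 7, x = 8


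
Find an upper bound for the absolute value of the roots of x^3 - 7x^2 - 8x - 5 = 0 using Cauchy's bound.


Cauchy's bound: all roots r satisfy |r| <= 1 + max(|a_i/a_n|) for i = 0,...,n-1
where a_n is the leading coefficient.

Coefficients: [1, -7, -8, -5]
Leading coefficient a_n = 1
Ratios |a_i/a_n|: 7, 8, 5
Maximum ratio: 8
Cauchy's bound: |r| <= 1 + 8 = 9

Upper bound = 9


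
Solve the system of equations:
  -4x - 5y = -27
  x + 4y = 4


Using Cramer's rule:
Determinant D = (-4)(4) - (1)(-5) = -16 + 5 = -11
Dx = (-27)(4) - (4)(-5) = -108 + 20 = -88
Dy = (-4)(4) - (1)(-27) = -16 + 27 = 11
x = Dx/D = -88/-11 = 8
y = Dy/D = 11/-11 = -1

x = 8, y = -1


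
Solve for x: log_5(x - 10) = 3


Convert to exponential form: x - 10 = 5^3 = 125
x = 125 + 10 = 135
Check: log_5(135 - 10) = log_5(125) = log_5(125) = 3 ✓

x = 135


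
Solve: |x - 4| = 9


An absolute value equation |expr| = 9 gives two cases:
Case 1: x - 4 = 9
  x = 13, so x = 13
Case 2: x - 4 = -9
  x = -5, so x = -5

x = -5, x = 13


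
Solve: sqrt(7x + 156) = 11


Square both sides: 7x + 156 = 11^2 = 121
7x = 121 - 156 = -35
x = -5
Check: sqrt(7*(-5) + 156) = sqrt(121) = 11 ✓

x = -5


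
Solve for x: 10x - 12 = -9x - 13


Starting with: 10x - 12 = -9x - 13
Move all x terms to left: (10 + 9)x = -13 + 12
Simplify: 19x = -1
Divide both sides by 19: x = -1/19

x = -1/19


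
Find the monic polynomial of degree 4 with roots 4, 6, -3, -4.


A monic polynomial with roots 4, 6, -3, -4 is:
p(x) = (x - 4)(x - 6)(x + 3)(x + 4)
After multiplying by (x - 4): x - 4
After multiplying by (x - 6): x^2 - 10x + 24
After multiplying by (x + 3): x^3 - 7x^2 - 6x + 72
After multiplying by (x + 4): x^4 - 3x^3 - 34x^2 + 48x + 288

x^4 - 3x^3 - 34x^2 + 48x + 288


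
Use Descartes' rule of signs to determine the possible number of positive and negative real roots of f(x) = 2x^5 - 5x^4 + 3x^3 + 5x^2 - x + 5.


Descartes' rule of signs:

For positive roots, count sign changes in f(x) = 2x^5 - 5x^4 + 3x^3 + 5x^2 - x + 5:
Signs of coefficients: +, -, +, +, -, +
Number of sign changes: 4
Possible positive real roots: 4, 2, 0

For negative roots, examine f(-x) = -2x^5 - 5x^4 - 3x^3 + 5x^2 + x + 5:
Signs of coefficients: -, -, -, +, +, +
Number of sign changes: 1
Possible negative real roots: 1

Positive roots: 4 or 2 or 0; Negative roots: 1


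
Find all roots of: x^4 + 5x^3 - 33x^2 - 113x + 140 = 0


Let p(x) = x^4 + 5x^3 - 33x^2 - 113x + 140. By the rational root theorem (leading coefficient 1), any rational root is an integer divisor of 140: try ±1, ±2, ... in turn.
Test x = 1: value = 0 ✓, so (x - 1) is a factor.
Synthetic division by (x - 1): bring down 1; 1(1) + 5 = 6; 6(1) - 33 = -27; (-27)(1) - 113 = -140; (-140)(1) + 140 = 0 → quotient x^3 + 6x^2 - 27x - 140, remainder 0.
Continue with the quotient x^3 + 6x^2 - 27x - 140 (candidates must divide 140; re-test x = 1 first in case it repeats).
Test x = 1: value = -160 ≠ 0.
Test x = -1: value = -108 ≠ 0.
Test x = 2: value = -162 ≠ 0.
Test x = -2: value = -70 ≠ 0.
Test x = 4: value = -88 ≠ 0.
Test x = -4: value = 0 ✓, so (x + 4) is a factor.
Synthetic division by (x + 4): bring down 1; 1(-4) + 6 = 2; 2(-4) - 27 = -35; (-35)(-4) - 140 = 0 → quotient x^2 + 2x - 35, remainder 0.
Solve the quadratic x^2 + 2x - 35 = 0: discriminant = 2^2 - 4(1)(-35) = 4 + 140 = 144.
sqrt(144) = 12, so x = (-2 ± 12)/2: x = 5 or x = -7.
Collecting all roots found:

x = -7, x = -4, x = 1, x = 5


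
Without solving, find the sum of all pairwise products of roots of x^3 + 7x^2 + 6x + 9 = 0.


By Vieta's formulas for x^3 + bx^2 + cx + d = 0:
  r1 + r2 + r3 = -b/a = -7
  r1*r2 + r1*r3 + r2*r3 = c/a = 6
  r1*r2*r3 = -d/a = -9


Sum of pairwise products = 6


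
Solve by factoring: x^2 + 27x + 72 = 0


We need two numbers that multiply to 72 and add to 27.
Those numbers are 24 and 3 (since 24 * 3 = 72 and 24 + 3 = 27).
So x^2 + 27x + 72 = (x + 24)(x + 3) = 0
Setting each factor to zero: x = -24 or x = -3

x = -24, x = -3


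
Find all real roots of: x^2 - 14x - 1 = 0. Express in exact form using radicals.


Using the quadratic formula: x = (-b ± sqrt(b^2 - 4ac)) / (2a)
Here a = 1, b = -14, c = -1
Discriminant = b^2 - 4ac = (-14)^2 - 4(1)(-1) = 196 + 4 = 200
Since discriminant = 200 > 0, there are two real roots.
x = (14 ± 10*sqrt(2)) / 2
Simplifying: x = 7 ± 5*sqrt(2)
Numerically: x ≈ 14.0711 or x ≈ -0.0711

x = 7 + 5*sqrt(2) or x = 7 - 5*sqrt(2)


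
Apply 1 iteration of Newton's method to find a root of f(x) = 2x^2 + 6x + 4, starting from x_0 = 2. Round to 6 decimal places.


Newton's method: x_(n+1) = x_n - f(x_n)/f'(x_n)
f(x) = 2x^2 + 6x + 4
f'(x) = 4x + 6

Iteration 1:
  f(2.000000) = 24.000000
  f'(2.000000) = 14.000000
  x_1 = 2.000000 - (24.000000)/(14.000000) = 0.285714

x_1 = 0.285714


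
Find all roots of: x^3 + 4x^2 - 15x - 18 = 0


Let p(x) = x^3 + 4x^2 - 15x - 18. By the rational root theorem (leading coefficient 1), any rational root is an integer divisor of 18: try ±1, ±2, ... in turn.
Test x = 1: value = -28 ≠ 0.
Test x = -1: value = 0 ✓, so (x + 1) is a factor.
Synthetic division by (x + 1): bring down 1; 1(-1) + 4 = 3; 3(-1) - 15 = -18; (-18)(-1) - 18 = 0 → quotient x^2 + 3x - 18, remainder 0.
Solve the quadratic x^2 + 3x - 18 = 0: discriminant = 3^2 - 4(1)(-18) = 9 + 72 = 81.
sqrt(81) = 9, so x = (-3 ± 9)/2: x = 3 or x = -6.
Collecting all roots found:

x = -6, x = -1, x = 3
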